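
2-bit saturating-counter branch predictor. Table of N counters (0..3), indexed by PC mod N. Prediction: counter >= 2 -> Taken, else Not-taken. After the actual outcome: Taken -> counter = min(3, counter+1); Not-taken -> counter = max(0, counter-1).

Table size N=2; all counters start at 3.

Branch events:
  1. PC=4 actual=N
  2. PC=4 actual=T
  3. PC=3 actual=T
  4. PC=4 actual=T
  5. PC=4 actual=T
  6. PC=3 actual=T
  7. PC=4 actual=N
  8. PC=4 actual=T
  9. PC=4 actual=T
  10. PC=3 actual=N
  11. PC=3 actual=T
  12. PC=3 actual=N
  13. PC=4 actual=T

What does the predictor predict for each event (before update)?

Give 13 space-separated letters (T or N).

Answer: T T T T T T T T T T T T T

Derivation:
Ev 1: PC=4 idx=0 pred=T actual=N -> ctr[0]=2
Ev 2: PC=4 idx=0 pred=T actual=T -> ctr[0]=3
Ev 3: PC=3 idx=1 pred=T actual=T -> ctr[1]=3
Ev 4: PC=4 idx=0 pred=T actual=T -> ctr[0]=3
Ev 5: PC=4 idx=0 pred=T actual=T -> ctr[0]=3
Ev 6: PC=3 idx=1 pred=T actual=T -> ctr[1]=3
Ev 7: PC=4 idx=0 pred=T actual=N -> ctr[0]=2
Ev 8: PC=4 idx=0 pred=T actual=T -> ctr[0]=3
Ev 9: PC=4 idx=0 pred=T actual=T -> ctr[0]=3
Ev 10: PC=3 idx=1 pred=T actual=N -> ctr[1]=2
Ev 11: PC=3 idx=1 pred=T actual=T -> ctr[1]=3
Ev 12: PC=3 idx=1 pred=T actual=N -> ctr[1]=2
Ev 13: PC=4 idx=0 pred=T actual=T -> ctr[0]=3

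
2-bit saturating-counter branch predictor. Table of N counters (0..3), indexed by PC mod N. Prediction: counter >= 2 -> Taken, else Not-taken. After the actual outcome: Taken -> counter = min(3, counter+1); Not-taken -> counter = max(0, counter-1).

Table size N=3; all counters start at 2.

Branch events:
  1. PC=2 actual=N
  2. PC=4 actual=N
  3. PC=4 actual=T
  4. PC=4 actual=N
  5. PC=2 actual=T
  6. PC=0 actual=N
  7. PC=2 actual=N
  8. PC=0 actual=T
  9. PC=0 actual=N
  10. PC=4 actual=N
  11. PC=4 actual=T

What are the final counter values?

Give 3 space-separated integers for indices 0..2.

Ev 1: PC=2 idx=2 pred=T actual=N -> ctr[2]=1
Ev 2: PC=4 idx=1 pred=T actual=N -> ctr[1]=1
Ev 3: PC=4 idx=1 pred=N actual=T -> ctr[1]=2
Ev 4: PC=4 idx=1 pred=T actual=N -> ctr[1]=1
Ev 5: PC=2 idx=2 pred=N actual=T -> ctr[2]=2
Ev 6: PC=0 idx=0 pred=T actual=N -> ctr[0]=1
Ev 7: PC=2 idx=2 pred=T actual=N -> ctr[2]=1
Ev 8: PC=0 idx=0 pred=N actual=T -> ctr[0]=2
Ev 9: PC=0 idx=0 pred=T actual=N -> ctr[0]=1
Ev 10: PC=4 idx=1 pred=N actual=N -> ctr[1]=0
Ev 11: PC=4 idx=1 pred=N actual=T -> ctr[1]=1

Answer: 1 1 1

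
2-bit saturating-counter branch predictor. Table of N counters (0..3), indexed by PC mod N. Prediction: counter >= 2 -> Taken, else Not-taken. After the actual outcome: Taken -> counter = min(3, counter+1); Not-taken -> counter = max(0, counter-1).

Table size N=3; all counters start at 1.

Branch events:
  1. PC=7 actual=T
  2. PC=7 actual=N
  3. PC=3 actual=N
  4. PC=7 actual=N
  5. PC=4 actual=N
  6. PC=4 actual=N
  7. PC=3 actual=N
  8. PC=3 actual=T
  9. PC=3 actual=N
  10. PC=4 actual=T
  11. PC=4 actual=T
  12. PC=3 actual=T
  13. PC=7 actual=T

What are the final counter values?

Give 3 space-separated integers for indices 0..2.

Ev 1: PC=7 idx=1 pred=N actual=T -> ctr[1]=2
Ev 2: PC=7 idx=1 pred=T actual=N -> ctr[1]=1
Ev 3: PC=3 idx=0 pred=N actual=N -> ctr[0]=0
Ev 4: PC=7 idx=1 pred=N actual=N -> ctr[1]=0
Ev 5: PC=4 idx=1 pred=N actual=N -> ctr[1]=0
Ev 6: PC=4 idx=1 pred=N actual=N -> ctr[1]=0
Ev 7: PC=3 idx=0 pred=N actual=N -> ctr[0]=0
Ev 8: PC=3 idx=0 pred=N actual=T -> ctr[0]=1
Ev 9: PC=3 idx=0 pred=N actual=N -> ctr[0]=0
Ev 10: PC=4 idx=1 pred=N actual=T -> ctr[1]=1
Ev 11: PC=4 idx=1 pred=N actual=T -> ctr[1]=2
Ev 12: PC=3 idx=0 pred=N actual=T -> ctr[0]=1
Ev 13: PC=7 idx=1 pred=T actual=T -> ctr[1]=3

Answer: 1 3 1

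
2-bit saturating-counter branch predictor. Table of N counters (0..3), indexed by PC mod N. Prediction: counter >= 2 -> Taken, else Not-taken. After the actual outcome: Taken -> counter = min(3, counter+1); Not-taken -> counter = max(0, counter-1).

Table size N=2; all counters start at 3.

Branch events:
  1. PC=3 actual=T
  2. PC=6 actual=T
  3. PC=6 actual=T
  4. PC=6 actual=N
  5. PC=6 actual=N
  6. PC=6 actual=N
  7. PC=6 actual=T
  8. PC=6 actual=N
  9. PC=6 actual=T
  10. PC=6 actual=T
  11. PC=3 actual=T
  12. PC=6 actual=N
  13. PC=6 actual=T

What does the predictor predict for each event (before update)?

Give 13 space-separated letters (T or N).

Ev 1: PC=3 idx=1 pred=T actual=T -> ctr[1]=3
Ev 2: PC=6 idx=0 pred=T actual=T -> ctr[0]=3
Ev 3: PC=6 idx=0 pred=T actual=T -> ctr[0]=3
Ev 4: PC=6 idx=0 pred=T actual=N -> ctr[0]=2
Ev 5: PC=6 idx=0 pred=T actual=N -> ctr[0]=1
Ev 6: PC=6 idx=0 pred=N actual=N -> ctr[0]=0
Ev 7: PC=6 idx=0 pred=N actual=T -> ctr[0]=1
Ev 8: PC=6 idx=0 pred=N actual=N -> ctr[0]=0
Ev 9: PC=6 idx=0 pred=N actual=T -> ctr[0]=1
Ev 10: PC=6 idx=0 pred=N actual=T -> ctr[0]=2
Ev 11: PC=3 idx=1 pred=T actual=T -> ctr[1]=3
Ev 12: PC=6 idx=0 pred=T actual=N -> ctr[0]=1
Ev 13: PC=6 idx=0 pred=N actual=T -> ctr[0]=2

Answer: T T T T T N N N N N T T N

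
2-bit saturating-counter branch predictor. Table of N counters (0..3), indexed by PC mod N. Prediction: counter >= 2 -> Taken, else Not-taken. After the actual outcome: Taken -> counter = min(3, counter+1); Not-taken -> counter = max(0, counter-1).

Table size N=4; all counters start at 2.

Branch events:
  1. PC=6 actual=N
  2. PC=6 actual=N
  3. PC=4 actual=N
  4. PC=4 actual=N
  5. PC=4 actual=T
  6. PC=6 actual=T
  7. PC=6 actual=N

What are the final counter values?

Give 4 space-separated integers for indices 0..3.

Answer: 1 2 0 2

Derivation:
Ev 1: PC=6 idx=2 pred=T actual=N -> ctr[2]=1
Ev 2: PC=6 idx=2 pred=N actual=N -> ctr[2]=0
Ev 3: PC=4 idx=0 pred=T actual=N -> ctr[0]=1
Ev 4: PC=4 idx=0 pred=N actual=N -> ctr[0]=0
Ev 5: PC=4 idx=0 pred=N actual=T -> ctr[0]=1
Ev 6: PC=6 idx=2 pred=N actual=T -> ctr[2]=1
Ev 7: PC=6 idx=2 pred=N actual=N -> ctr[2]=0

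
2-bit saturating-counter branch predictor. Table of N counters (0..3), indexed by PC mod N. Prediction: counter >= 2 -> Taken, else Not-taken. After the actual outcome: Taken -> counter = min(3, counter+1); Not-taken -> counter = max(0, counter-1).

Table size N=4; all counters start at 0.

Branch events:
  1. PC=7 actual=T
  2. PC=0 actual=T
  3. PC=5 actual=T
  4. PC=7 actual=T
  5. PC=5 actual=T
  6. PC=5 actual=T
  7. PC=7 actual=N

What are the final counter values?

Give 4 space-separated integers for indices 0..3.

Ev 1: PC=7 idx=3 pred=N actual=T -> ctr[3]=1
Ev 2: PC=0 idx=0 pred=N actual=T -> ctr[0]=1
Ev 3: PC=5 idx=1 pred=N actual=T -> ctr[1]=1
Ev 4: PC=7 idx=3 pred=N actual=T -> ctr[3]=2
Ev 5: PC=5 idx=1 pred=N actual=T -> ctr[1]=2
Ev 6: PC=5 idx=1 pred=T actual=T -> ctr[1]=3
Ev 7: PC=7 idx=3 pred=T actual=N -> ctr[3]=1

Answer: 1 3 0 1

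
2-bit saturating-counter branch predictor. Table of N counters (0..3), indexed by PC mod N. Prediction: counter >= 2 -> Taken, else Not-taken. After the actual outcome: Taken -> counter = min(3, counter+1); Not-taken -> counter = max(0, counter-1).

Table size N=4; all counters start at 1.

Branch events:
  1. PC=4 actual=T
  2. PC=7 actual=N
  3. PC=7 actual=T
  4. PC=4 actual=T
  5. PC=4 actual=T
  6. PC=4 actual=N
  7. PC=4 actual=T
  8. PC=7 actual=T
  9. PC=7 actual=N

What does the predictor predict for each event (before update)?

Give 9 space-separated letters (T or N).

Ev 1: PC=4 idx=0 pred=N actual=T -> ctr[0]=2
Ev 2: PC=7 idx=3 pred=N actual=N -> ctr[3]=0
Ev 3: PC=7 idx=3 pred=N actual=T -> ctr[3]=1
Ev 4: PC=4 idx=0 pred=T actual=T -> ctr[0]=3
Ev 5: PC=4 idx=0 pred=T actual=T -> ctr[0]=3
Ev 6: PC=4 idx=0 pred=T actual=N -> ctr[0]=2
Ev 7: PC=4 idx=0 pred=T actual=T -> ctr[0]=3
Ev 8: PC=7 idx=3 pred=N actual=T -> ctr[3]=2
Ev 9: PC=7 idx=3 pred=T actual=N -> ctr[3]=1

Answer: N N N T T T T N T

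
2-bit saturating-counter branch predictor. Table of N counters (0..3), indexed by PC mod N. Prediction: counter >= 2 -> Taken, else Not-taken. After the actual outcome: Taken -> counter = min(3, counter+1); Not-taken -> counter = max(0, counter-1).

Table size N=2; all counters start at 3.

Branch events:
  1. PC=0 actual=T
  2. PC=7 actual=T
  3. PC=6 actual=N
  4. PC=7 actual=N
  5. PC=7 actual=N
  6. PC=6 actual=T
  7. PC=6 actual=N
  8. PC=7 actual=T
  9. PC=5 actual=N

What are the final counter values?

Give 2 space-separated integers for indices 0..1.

Answer: 2 1

Derivation:
Ev 1: PC=0 idx=0 pred=T actual=T -> ctr[0]=3
Ev 2: PC=7 idx=1 pred=T actual=T -> ctr[1]=3
Ev 3: PC=6 idx=0 pred=T actual=N -> ctr[0]=2
Ev 4: PC=7 idx=1 pred=T actual=N -> ctr[1]=2
Ev 5: PC=7 idx=1 pred=T actual=N -> ctr[1]=1
Ev 6: PC=6 idx=0 pred=T actual=T -> ctr[0]=3
Ev 7: PC=6 idx=0 pred=T actual=N -> ctr[0]=2
Ev 8: PC=7 idx=1 pred=N actual=T -> ctr[1]=2
Ev 9: PC=5 idx=1 pred=T actual=N -> ctr[1]=1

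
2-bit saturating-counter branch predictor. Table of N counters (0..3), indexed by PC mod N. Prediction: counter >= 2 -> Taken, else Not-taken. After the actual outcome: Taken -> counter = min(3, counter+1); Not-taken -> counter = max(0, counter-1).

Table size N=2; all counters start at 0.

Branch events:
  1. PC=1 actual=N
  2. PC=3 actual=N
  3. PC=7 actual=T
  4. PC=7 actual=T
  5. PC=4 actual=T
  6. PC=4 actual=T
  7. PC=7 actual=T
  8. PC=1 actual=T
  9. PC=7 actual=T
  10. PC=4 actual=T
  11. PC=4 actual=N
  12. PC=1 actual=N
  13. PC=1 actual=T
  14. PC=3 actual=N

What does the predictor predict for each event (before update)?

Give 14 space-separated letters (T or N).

Ev 1: PC=1 idx=1 pred=N actual=N -> ctr[1]=0
Ev 2: PC=3 idx=1 pred=N actual=N -> ctr[1]=0
Ev 3: PC=7 idx=1 pred=N actual=T -> ctr[1]=1
Ev 4: PC=7 idx=1 pred=N actual=T -> ctr[1]=2
Ev 5: PC=4 idx=0 pred=N actual=T -> ctr[0]=1
Ev 6: PC=4 idx=0 pred=N actual=T -> ctr[0]=2
Ev 7: PC=7 idx=1 pred=T actual=T -> ctr[1]=3
Ev 8: PC=1 idx=1 pred=T actual=T -> ctr[1]=3
Ev 9: PC=7 idx=1 pred=T actual=T -> ctr[1]=3
Ev 10: PC=4 idx=0 pred=T actual=T -> ctr[0]=3
Ev 11: PC=4 idx=0 pred=T actual=N -> ctr[0]=2
Ev 12: PC=1 idx=1 pred=T actual=N -> ctr[1]=2
Ev 13: PC=1 idx=1 pred=T actual=T -> ctr[1]=3
Ev 14: PC=3 idx=1 pred=T actual=N -> ctr[1]=2

Answer: N N N N N N T T T T T T T T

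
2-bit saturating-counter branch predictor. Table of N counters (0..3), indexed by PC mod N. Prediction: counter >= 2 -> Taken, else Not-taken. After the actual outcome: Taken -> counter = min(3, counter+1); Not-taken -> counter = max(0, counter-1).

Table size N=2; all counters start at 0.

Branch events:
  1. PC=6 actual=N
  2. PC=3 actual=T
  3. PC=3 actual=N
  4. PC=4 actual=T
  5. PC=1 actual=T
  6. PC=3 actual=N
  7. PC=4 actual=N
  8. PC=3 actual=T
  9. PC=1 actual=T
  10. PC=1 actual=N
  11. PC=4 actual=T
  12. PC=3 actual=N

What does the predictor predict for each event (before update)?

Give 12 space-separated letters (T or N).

Ev 1: PC=6 idx=0 pred=N actual=N -> ctr[0]=0
Ev 2: PC=3 idx=1 pred=N actual=T -> ctr[1]=1
Ev 3: PC=3 idx=1 pred=N actual=N -> ctr[1]=0
Ev 4: PC=4 idx=0 pred=N actual=T -> ctr[0]=1
Ev 5: PC=1 idx=1 pred=N actual=T -> ctr[1]=1
Ev 6: PC=3 idx=1 pred=N actual=N -> ctr[1]=0
Ev 7: PC=4 idx=0 pred=N actual=N -> ctr[0]=0
Ev 8: PC=3 idx=1 pred=N actual=T -> ctr[1]=1
Ev 9: PC=1 idx=1 pred=N actual=T -> ctr[1]=2
Ev 10: PC=1 idx=1 pred=T actual=N -> ctr[1]=1
Ev 11: PC=4 idx=0 pred=N actual=T -> ctr[0]=1
Ev 12: PC=3 idx=1 pred=N actual=N -> ctr[1]=0

Answer: N N N N N N N N N T N N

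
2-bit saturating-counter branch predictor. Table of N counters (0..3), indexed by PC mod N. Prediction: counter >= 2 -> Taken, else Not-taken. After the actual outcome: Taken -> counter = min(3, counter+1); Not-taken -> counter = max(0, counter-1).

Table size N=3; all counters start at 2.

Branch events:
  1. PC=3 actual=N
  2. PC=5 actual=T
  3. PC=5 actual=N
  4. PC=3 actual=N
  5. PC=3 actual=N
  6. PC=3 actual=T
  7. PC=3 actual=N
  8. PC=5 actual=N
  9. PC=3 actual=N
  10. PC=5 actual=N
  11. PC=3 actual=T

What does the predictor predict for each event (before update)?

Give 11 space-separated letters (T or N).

Answer: T T T N N N N T N N N

Derivation:
Ev 1: PC=3 idx=0 pred=T actual=N -> ctr[0]=1
Ev 2: PC=5 idx=2 pred=T actual=T -> ctr[2]=3
Ev 3: PC=5 idx=2 pred=T actual=N -> ctr[2]=2
Ev 4: PC=3 idx=0 pred=N actual=N -> ctr[0]=0
Ev 5: PC=3 idx=0 pred=N actual=N -> ctr[0]=0
Ev 6: PC=3 idx=0 pred=N actual=T -> ctr[0]=1
Ev 7: PC=3 idx=0 pred=N actual=N -> ctr[0]=0
Ev 8: PC=5 idx=2 pred=T actual=N -> ctr[2]=1
Ev 9: PC=3 idx=0 pred=N actual=N -> ctr[0]=0
Ev 10: PC=5 idx=2 pred=N actual=N -> ctr[2]=0
Ev 11: PC=3 idx=0 pred=N actual=T -> ctr[0]=1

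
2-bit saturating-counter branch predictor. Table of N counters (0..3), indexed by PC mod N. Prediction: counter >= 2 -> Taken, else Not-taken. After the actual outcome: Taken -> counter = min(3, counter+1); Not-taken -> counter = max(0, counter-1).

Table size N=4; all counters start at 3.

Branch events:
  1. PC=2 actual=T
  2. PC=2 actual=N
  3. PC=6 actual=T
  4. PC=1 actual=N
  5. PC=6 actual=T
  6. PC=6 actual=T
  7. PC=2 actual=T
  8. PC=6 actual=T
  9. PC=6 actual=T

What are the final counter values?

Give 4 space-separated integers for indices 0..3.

Answer: 3 2 3 3

Derivation:
Ev 1: PC=2 idx=2 pred=T actual=T -> ctr[2]=3
Ev 2: PC=2 idx=2 pred=T actual=N -> ctr[2]=2
Ev 3: PC=6 idx=2 pred=T actual=T -> ctr[2]=3
Ev 4: PC=1 idx=1 pred=T actual=N -> ctr[1]=2
Ev 5: PC=6 idx=2 pred=T actual=T -> ctr[2]=3
Ev 6: PC=6 idx=2 pred=T actual=T -> ctr[2]=3
Ev 7: PC=2 idx=2 pred=T actual=T -> ctr[2]=3
Ev 8: PC=6 idx=2 pred=T actual=T -> ctr[2]=3
Ev 9: PC=6 idx=2 pred=T actual=T -> ctr[2]=3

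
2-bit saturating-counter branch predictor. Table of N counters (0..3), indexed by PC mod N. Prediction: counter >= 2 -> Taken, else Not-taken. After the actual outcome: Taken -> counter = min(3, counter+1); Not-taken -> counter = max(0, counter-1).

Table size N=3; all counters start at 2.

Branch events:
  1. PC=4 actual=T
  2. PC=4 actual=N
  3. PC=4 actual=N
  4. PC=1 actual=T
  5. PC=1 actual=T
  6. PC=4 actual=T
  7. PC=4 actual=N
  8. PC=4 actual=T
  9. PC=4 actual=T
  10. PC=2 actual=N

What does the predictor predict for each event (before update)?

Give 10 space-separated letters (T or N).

Ev 1: PC=4 idx=1 pred=T actual=T -> ctr[1]=3
Ev 2: PC=4 idx=1 pred=T actual=N -> ctr[1]=2
Ev 3: PC=4 idx=1 pred=T actual=N -> ctr[1]=1
Ev 4: PC=1 idx=1 pred=N actual=T -> ctr[1]=2
Ev 5: PC=1 idx=1 pred=T actual=T -> ctr[1]=3
Ev 6: PC=4 idx=1 pred=T actual=T -> ctr[1]=3
Ev 7: PC=4 idx=1 pred=T actual=N -> ctr[1]=2
Ev 8: PC=4 idx=1 pred=T actual=T -> ctr[1]=3
Ev 9: PC=4 idx=1 pred=T actual=T -> ctr[1]=3
Ev 10: PC=2 idx=2 pred=T actual=N -> ctr[2]=1

Answer: T T T N T T T T T T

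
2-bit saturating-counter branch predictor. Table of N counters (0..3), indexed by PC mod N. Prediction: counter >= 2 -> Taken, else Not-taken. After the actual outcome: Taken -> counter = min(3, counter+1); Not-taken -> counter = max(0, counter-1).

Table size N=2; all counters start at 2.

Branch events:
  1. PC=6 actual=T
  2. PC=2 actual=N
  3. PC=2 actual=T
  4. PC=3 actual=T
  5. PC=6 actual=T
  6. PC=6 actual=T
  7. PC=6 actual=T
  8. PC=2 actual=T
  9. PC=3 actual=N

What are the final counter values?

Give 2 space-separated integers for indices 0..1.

Answer: 3 2

Derivation:
Ev 1: PC=6 idx=0 pred=T actual=T -> ctr[0]=3
Ev 2: PC=2 idx=0 pred=T actual=N -> ctr[0]=2
Ev 3: PC=2 idx=0 pred=T actual=T -> ctr[0]=3
Ev 4: PC=3 idx=1 pred=T actual=T -> ctr[1]=3
Ev 5: PC=6 idx=0 pred=T actual=T -> ctr[0]=3
Ev 6: PC=6 idx=0 pred=T actual=T -> ctr[0]=3
Ev 7: PC=6 idx=0 pred=T actual=T -> ctr[0]=3
Ev 8: PC=2 idx=0 pred=T actual=T -> ctr[0]=3
Ev 9: PC=3 idx=1 pred=T actual=N -> ctr[1]=2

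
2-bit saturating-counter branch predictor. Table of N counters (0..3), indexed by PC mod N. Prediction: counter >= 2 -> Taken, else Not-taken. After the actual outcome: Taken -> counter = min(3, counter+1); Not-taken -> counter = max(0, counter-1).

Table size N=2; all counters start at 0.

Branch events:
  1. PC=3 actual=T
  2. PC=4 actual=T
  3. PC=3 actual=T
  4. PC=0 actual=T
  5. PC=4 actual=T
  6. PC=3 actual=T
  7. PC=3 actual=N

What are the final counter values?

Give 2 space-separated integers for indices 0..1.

Ev 1: PC=3 idx=1 pred=N actual=T -> ctr[1]=1
Ev 2: PC=4 idx=0 pred=N actual=T -> ctr[0]=1
Ev 3: PC=3 idx=1 pred=N actual=T -> ctr[1]=2
Ev 4: PC=0 idx=0 pred=N actual=T -> ctr[0]=2
Ev 5: PC=4 idx=0 pred=T actual=T -> ctr[0]=3
Ev 6: PC=3 idx=1 pred=T actual=T -> ctr[1]=3
Ev 7: PC=3 idx=1 pred=T actual=N -> ctr[1]=2

Answer: 3 2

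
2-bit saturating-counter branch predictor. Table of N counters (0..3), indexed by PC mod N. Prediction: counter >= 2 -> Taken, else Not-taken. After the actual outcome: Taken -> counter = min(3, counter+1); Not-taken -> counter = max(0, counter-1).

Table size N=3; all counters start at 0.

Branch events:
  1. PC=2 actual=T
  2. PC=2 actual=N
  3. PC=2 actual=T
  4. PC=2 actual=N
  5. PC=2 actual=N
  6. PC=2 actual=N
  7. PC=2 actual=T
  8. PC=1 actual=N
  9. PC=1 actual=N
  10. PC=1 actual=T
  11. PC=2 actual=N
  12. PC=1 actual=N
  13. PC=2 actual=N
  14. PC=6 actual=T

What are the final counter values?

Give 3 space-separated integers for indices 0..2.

Ev 1: PC=2 idx=2 pred=N actual=T -> ctr[2]=1
Ev 2: PC=2 idx=2 pred=N actual=N -> ctr[2]=0
Ev 3: PC=2 idx=2 pred=N actual=T -> ctr[2]=1
Ev 4: PC=2 idx=2 pred=N actual=N -> ctr[2]=0
Ev 5: PC=2 idx=2 pred=N actual=N -> ctr[2]=0
Ev 6: PC=2 idx=2 pred=N actual=N -> ctr[2]=0
Ev 7: PC=2 idx=2 pred=N actual=T -> ctr[2]=1
Ev 8: PC=1 idx=1 pred=N actual=N -> ctr[1]=0
Ev 9: PC=1 idx=1 pred=N actual=N -> ctr[1]=0
Ev 10: PC=1 idx=1 pred=N actual=T -> ctr[1]=1
Ev 11: PC=2 idx=2 pred=N actual=N -> ctr[2]=0
Ev 12: PC=1 idx=1 pred=N actual=N -> ctr[1]=0
Ev 13: PC=2 idx=2 pred=N actual=N -> ctr[2]=0
Ev 14: PC=6 idx=0 pred=N actual=T -> ctr[0]=1

Answer: 1 0 0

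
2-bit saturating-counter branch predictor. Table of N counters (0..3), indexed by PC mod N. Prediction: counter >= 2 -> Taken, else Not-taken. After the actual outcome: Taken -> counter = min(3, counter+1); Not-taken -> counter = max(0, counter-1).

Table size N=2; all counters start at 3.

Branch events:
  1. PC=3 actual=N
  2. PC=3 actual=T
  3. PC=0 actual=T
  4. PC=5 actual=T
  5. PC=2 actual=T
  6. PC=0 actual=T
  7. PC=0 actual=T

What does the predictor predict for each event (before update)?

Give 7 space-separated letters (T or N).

Answer: T T T T T T T

Derivation:
Ev 1: PC=3 idx=1 pred=T actual=N -> ctr[1]=2
Ev 2: PC=3 idx=1 pred=T actual=T -> ctr[1]=3
Ev 3: PC=0 idx=0 pred=T actual=T -> ctr[0]=3
Ev 4: PC=5 idx=1 pred=T actual=T -> ctr[1]=3
Ev 5: PC=2 idx=0 pred=T actual=T -> ctr[0]=3
Ev 6: PC=0 idx=0 pred=T actual=T -> ctr[0]=3
Ev 7: PC=0 idx=0 pred=T actual=T -> ctr[0]=3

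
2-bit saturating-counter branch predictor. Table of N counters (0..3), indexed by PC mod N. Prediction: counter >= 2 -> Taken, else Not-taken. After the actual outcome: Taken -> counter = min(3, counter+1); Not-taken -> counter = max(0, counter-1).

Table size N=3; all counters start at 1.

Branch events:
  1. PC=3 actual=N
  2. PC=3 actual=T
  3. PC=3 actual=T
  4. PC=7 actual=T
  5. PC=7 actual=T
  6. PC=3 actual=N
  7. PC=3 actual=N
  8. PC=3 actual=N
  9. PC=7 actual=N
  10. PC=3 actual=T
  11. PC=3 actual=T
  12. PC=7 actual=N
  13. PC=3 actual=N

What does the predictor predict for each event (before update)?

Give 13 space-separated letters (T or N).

Answer: N N N N T T N N T N N T T

Derivation:
Ev 1: PC=3 idx=0 pred=N actual=N -> ctr[0]=0
Ev 2: PC=3 idx=0 pred=N actual=T -> ctr[0]=1
Ev 3: PC=3 idx=0 pred=N actual=T -> ctr[0]=2
Ev 4: PC=7 idx=1 pred=N actual=T -> ctr[1]=2
Ev 5: PC=7 idx=1 pred=T actual=T -> ctr[1]=3
Ev 6: PC=3 idx=0 pred=T actual=N -> ctr[0]=1
Ev 7: PC=3 idx=0 pred=N actual=N -> ctr[0]=0
Ev 8: PC=3 idx=0 pred=N actual=N -> ctr[0]=0
Ev 9: PC=7 idx=1 pred=T actual=N -> ctr[1]=2
Ev 10: PC=3 idx=0 pred=N actual=T -> ctr[0]=1
Ev 11: PC=3 idx=0 pred=N actual=T -> ctr[0]=2
Ev 12: PC=7 idx=1 pred=T actual=N -> ctr[1]=1
Ev 13: PC=3 idx=0 pred=T actual=N -> ctr[0]=1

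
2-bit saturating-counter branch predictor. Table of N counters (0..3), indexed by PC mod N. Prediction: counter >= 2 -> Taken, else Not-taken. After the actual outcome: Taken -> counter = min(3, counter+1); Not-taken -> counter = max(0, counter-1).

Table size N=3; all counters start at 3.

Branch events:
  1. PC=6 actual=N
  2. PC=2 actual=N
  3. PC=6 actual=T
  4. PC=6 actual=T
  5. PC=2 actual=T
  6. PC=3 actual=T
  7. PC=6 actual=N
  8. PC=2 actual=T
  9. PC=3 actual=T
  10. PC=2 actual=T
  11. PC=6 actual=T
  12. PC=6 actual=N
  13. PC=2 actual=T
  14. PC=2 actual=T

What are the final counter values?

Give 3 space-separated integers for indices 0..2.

Ev 1: PC=6 idx=0 pred=T actual=N -> ctr[0]=2
Ev 2: PC=2 idx=2 pred=T actual=N -> ctr[2]=2
Ev 3: PC=6 idx=0 pred=T actual=T -> ctr[0]=3
Ev 4: PC=6 idx=0 pred=T actual=T -> ctr[0]=3
Ev 5: PC=2 idx=2 pred=T actual=T -> ctr[2]=3
Ev 6: PC=3 idx=0 pred=T actual=T -> ctr[0]=3
Ev 7: PC=6 idx=0 pred=T actual=N -> ctr[0]=2
Ev 8: PC=2 idx=2 pred=T actual=T -> ctr[2]=3
Ev 9: PC=3 idx=0 pred=T actual=T -> ctr[0]=3
Ev 10: PC=2 idx=2 pred=T actual=T -> ctr[2]=3
Ev 11: PC=6 idx=0 pred=T actual=T -> ctr[0]=3
Ev 12: PC=6 idx=0 pred=T actual=N -> ctr[0]=2
Ev 13: PC=2 idx=2 pred=T actual=T -> ctr[2]=3
Ev 14: PC=2 idx=2 pred=T actual=T -> ctr[2]=3

Answer: 2 3 3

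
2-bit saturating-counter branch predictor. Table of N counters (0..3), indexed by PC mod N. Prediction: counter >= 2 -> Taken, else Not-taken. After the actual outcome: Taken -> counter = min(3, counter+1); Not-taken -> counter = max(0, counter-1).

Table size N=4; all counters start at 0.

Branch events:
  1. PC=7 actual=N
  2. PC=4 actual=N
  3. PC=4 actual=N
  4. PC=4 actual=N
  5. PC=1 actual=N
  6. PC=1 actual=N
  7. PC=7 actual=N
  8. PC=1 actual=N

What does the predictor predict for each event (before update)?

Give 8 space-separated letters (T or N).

Answer: N N N N N N N N

Derivation:
Ev 1: PC=7 idx=3 pred=N actual=N -> ctr[3]=0
Ev 2: PC=4 idx=0 pred=N actual=N -> ctr[0]=0
Ev 3: PC=4 idx=0 pred=N actual=N -> ctr[0]=0
Ev 4: PC=4 idx=0 pred=N actual=N -> ctr[0]=0
Ev 5: PC=1 idx=1 pred=N actual=N -> ctr[1]=0
Ev 6: PC=1 idx=1 pred=N actual=N -> ctr[1]=0
Ev 7: PC=7 idx=3 pred=N actual=N -> ctr[3]=0
Ev 8: PC=1 idx=1 pred=N actual=N -> ctr[1]=0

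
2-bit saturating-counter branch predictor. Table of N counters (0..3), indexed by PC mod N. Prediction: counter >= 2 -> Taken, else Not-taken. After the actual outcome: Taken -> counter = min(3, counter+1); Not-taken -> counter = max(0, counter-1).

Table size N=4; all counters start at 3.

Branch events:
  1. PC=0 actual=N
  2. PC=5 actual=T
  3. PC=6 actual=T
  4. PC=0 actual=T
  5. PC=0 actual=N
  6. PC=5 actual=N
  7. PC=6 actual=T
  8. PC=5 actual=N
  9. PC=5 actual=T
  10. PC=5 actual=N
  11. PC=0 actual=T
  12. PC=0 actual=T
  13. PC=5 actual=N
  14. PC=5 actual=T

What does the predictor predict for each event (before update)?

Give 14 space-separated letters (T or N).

Ev 1: PC=0 idx=0 pred=T actual=N -> ctr[0]=2
Ev 2: PC=5 idx=1 pred=T actual=T -> ctr[1]=3
Ev 3: PC=6 idx=2 pred=T actual=T -> ctr[2]=3
Ev 4: PC=0 idx=0 pred=T actual=T -> ctr[0]=3
Ev 5: PC=0 idx=0 pred=T actual=N -> ctr[0]=2
Ev 6: PC=5 idx=1 pred=T actual=N -> ctr[1]=2
Ev 7: PC=6 idx=2 pred=T actual=T -> ctr[2]=3
Ev 8: PC=5 idx=1 pred=T actual=N -> ctr[1]=1
Ev 9: PC=5 idx=1 pred=N actual=T -> ctr[1]=2
Ev 10: PC=5 idx=1 pred=T actual=N -> ctr[1]=1
Ev 11: PC=0 idx=0 pred=T actual=T -> ctr[0]=3
Ev 12: PC=0 idx=0 pred=T actual=T -> ctr[0]=3
Ev 13: PC=5 idx=1 pred=N actual=N -> ctr[1]=0
Ev 14: PC=5 idx=1 pred=N actual=T -> ctr[1]=1

Answer: T T T T T T T T N T T T N N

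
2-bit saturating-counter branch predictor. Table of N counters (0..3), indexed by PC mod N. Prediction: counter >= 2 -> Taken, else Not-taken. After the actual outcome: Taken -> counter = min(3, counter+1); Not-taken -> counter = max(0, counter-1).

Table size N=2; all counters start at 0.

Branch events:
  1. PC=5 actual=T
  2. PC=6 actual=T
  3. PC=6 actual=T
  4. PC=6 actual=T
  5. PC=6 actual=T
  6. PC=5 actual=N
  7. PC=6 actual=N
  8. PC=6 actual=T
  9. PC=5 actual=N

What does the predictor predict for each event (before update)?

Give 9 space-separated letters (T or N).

Ev 1: PC=5 idx=1 pred=N actual=T -> ctr[1]=1
Ev 2: PC=6 idx=0 pred=N actual=T -> ctr[0]=1
Ev 3: PC=6 idx=0 pred=N actual=T -> ctr[0]=2
Ev 4: PC=6 idx=0 pred=T actual=T -> ctr[0]=3
Ev 5: PC=6 idx=0 pred=T actual=T -> ctr[0]=3
Ev 6: PC=5 idx=1 pred=N actual=N -> ctr[1]=0
Ev 7: PC=6 idx=0 pred=T actual=N -> ctr[0]=2
Ev 8: PC=6 idx=0 pred=T actual=T -> ctr[0]=3
Ev 9: PC=5 idx=1 pred=N actual=N -> ctr[1]=0

Answer: N N N T T N T T N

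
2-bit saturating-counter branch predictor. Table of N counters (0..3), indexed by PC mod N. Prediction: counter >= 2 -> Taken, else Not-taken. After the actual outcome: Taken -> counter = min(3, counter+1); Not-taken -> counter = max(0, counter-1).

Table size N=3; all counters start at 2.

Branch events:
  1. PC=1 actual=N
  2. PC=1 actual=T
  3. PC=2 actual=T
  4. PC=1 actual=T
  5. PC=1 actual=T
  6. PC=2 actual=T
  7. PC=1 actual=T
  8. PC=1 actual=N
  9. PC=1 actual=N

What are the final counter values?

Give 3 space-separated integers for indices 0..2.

Answer: 2 1 3

Derivation:
Ev 1: PC=1 idx=1 pred=T actual=N -> ctr[1]=1
Ev 2: PC=1 idx=1 pred=N actual=T -> ctr[1]=2
Ev 3: PC=2 idx=2 pred=T actual=T -> ctr[2]=3
Ev 4: PC=1 idx=1 pred=T actual=T -> ctr[1]=3
Ev 5: PC=1 idx=1 pred=T actual=T -> ctr[1]=3
Ev 6: PC=2 idx=2 pred=T actual=T -> ctr[2]=3
Ev 7: PC=1 idx=1 pred=T actual=T -> ctr[1]=3
Ev 8: PC=1 idx=1 pred=T actual=N -> ctr[1]=2
Ev 9: PC=1 idx=1 pred=T actual=N -> ctr[1]=1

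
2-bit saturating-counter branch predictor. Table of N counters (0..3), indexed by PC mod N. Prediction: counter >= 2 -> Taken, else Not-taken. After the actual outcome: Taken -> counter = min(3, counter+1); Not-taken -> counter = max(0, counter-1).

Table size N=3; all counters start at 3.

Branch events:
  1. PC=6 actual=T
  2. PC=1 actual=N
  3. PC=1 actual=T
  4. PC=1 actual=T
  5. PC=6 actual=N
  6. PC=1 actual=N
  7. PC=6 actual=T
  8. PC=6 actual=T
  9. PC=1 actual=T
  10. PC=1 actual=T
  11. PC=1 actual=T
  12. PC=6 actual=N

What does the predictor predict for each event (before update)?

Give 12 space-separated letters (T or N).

Ev 1: PC=6 idx=0 pred=T actual=T -> ctr[0]=3
Ev 2: PC=1 idx=1 pred=T actual=N -> ctr[1]=2
Ev 3: PC=1 idx=1 pred=T actual=T -> ctr[1]=3
Ev 4: PC=1 idx=1 pred=T actual=T -> ctr[1]=3
Ev 5: PC=6 idx=0 pred=T actual=N -> ctr[0]=2
Ev 6: PC=1 idx=1 pred=T actual=N -> ctr[1]=2
Ev 7: PC=6 idx=0 pred=T actual=T -> ctr[0]=3
Ev 8: PC=6 idx=0 pred=T actual=T -> ctr[0]=3
Ev 9: PC=1 idx=1 pred=T actual=T -> ctr[1]=3
Ev 10: PC=1 idx=1 pred=T actual=T -> ctr[1]=3
Ev 11: PC=1 idx=1 pred=T actual=T -> ctr[1]=3
Ev 12: PC=6 idx=0 pred=T actual=N -> ctr[0]=2

Answer: T T T T T T T T T T T T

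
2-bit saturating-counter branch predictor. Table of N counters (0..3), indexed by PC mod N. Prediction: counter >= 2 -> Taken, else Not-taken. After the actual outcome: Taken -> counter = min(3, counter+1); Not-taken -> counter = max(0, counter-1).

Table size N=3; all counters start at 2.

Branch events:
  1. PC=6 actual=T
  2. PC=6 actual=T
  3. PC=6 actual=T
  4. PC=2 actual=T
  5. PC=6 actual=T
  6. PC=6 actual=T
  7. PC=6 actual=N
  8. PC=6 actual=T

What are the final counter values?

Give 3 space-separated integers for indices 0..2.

Answer: 3 2 3

Derivation:
Ev 1: PC=6 idx=0 pred=T actual=T -> ctr[0]=3
Ev 2: PC=6 idx=0 pred=T actual=T -> ctr[0]=3
Ev 3: PC=6 idx=0 pred=T actual=T -> ctr[0]=3
Ev 4: PC=2 idx=2 pred=T actual=T -> ctr[2]=3
Ev 5: PC=6 idx=0 pred=T actual=T -> ctr[0]=3
Ev 6: PC=6 idx=0 pred=T actual=T -> ctr[0]=3
Ev 7: PC=6 idx=0 pred=T actual=N -> ctr[0]=2
Ev 8: PC=6 idx=0 pred=T actual=T -> ctr[0]=3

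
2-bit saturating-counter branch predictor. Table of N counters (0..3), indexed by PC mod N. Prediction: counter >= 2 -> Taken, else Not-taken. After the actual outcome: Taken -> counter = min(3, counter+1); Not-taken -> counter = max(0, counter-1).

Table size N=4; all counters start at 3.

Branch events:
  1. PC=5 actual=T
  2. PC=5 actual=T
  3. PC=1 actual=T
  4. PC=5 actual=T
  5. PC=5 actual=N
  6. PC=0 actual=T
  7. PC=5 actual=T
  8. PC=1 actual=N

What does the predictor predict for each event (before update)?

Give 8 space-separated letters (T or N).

Ev 1: PC=5 idx=1 pred=T actual=T -> ctr[1]=3
Ev 2: PC=5 idx=1 pred=T actual=T -> ctr[1]=3
Ev 3: PC=1 idx=1 pred=T actual=T -> ctr[1]=3
Ev 4: PC=5 idx=1 pred=T actual=T -> ctr[1]=3
Ev 5: PC=5 idx=1 pred=T actual=N -> ctr[1]=2
Ev 6: PC=0 idx=0 pred=T actual=T -> ctr[0]=3
Ev 7: PC=5 idx=1 pred=T actual=T -> ctr[1]=3
Ev 8: PC=1 idx=1 pred=T actual=N -> ctr[1]=2

Answer: T T T T T T T T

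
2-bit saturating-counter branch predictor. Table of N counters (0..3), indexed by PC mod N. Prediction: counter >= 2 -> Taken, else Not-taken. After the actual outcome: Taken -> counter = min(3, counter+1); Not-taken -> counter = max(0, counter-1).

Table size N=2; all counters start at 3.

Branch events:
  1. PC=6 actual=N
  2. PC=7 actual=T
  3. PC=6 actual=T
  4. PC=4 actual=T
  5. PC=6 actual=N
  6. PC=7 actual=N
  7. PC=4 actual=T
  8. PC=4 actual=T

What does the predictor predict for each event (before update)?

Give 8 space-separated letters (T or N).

Ev 1: PC=6 idx=0 pred=T actual=N -> ctr[0]=2
Ev 2: PC=7 idx=1 pred=T actual=T -> ctr[1]=3
Ev 3: PC=6 idx=0 pred=T actual=T -> ctr[0]=3
Ev 4: PC=4 idx=0 pred=T actual=T -> ctr[0]=3
Ev 5: PC=6 idx=0 pred=T actual=N -> ctr[0]=2
Ev 6: PC=7 idx=1 pred=T actual=N -> ctr[1]=2
Ev 7: PC=4 idx=0 pred=T actual=T -> ctr[0]=3
Ev 8: PC=4 idx=0 pred=T actual=T -> ctr[0]=3

Answer: T T T T T T T T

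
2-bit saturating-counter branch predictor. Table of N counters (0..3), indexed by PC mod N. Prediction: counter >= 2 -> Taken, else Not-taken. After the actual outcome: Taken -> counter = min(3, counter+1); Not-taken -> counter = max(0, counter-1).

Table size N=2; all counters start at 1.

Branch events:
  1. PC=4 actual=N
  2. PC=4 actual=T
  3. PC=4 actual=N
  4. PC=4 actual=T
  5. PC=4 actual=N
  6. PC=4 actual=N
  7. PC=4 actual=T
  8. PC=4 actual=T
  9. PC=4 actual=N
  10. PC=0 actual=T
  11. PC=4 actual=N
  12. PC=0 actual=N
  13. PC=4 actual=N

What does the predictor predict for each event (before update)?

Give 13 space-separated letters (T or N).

Answer: N N N N N N N N T N T N N

Derivation:
Ev 1: PC=4 idx=0 pred=N actual=N -> ctr[0]=0
Ev 2: PC=4 idx=0 pred=N actual=T -> ctr[0]=1
Ev 3: PC=4 idx=0 pred=N actual=N -> ctr[0]=0
Ev 4: PC=4 idx=0 pred=N actual=T -> ctr[0]=1
Ev 5: PC=4 idx=0 pred=N actual=N -> ctr[0]=0
Ev 6: PC=4 idx=0 pred=N actual=N -> ctr[0]=0
Ev 7: PC=4 idx=0 pred=N actual=T -> ctr[0]=1
Ev 8: PC=4 idx=0 pred=N actual=T -> ctr[0]=2
Ev 9: PC=4 idx=0 pred=T actual=N -> ctr[0]=1
Ev 10: PC=0 idx=0 pred=N actual=T -> ctr[0]=2
Ev 11: PC=4 idx=0 pred=T actual=N -> ctr[0]=1
Ev 12: PC=0 idx=0 pred=N actual=N -> ctr[0]=0
Ev 13: PC=4 idx=0 pred=N actual=N -> ctr[0]=0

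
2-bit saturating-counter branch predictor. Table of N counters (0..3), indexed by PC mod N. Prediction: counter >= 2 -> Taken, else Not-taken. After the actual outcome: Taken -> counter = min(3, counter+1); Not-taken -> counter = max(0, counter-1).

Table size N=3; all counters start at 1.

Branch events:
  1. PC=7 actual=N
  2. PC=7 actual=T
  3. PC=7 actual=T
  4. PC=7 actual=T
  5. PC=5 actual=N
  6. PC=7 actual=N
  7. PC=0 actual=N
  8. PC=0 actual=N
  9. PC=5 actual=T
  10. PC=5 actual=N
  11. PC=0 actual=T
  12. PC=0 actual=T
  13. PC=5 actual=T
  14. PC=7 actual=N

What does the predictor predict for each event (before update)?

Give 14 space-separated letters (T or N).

Ev 1: PC=7 idx=1 pred=N actual=N -> ctr[1]=0
Ev 2: PC=7 idx=1 pred=N actual=T -> ctr[1]=1
Ev 3: PC=7 idx=1 pred=N actual=T -> ctr[1]=2
Ev 4: PC=7 idx=1 pred=T actual=T -> ctr[1]=3
Ev 5: PC=5 idx=2 pred=N actual=N -> ctr[2]=0
Ev 6: PC=7 idx=1 pred=T actual=N -> ctr[1]=2
Ev 7: PC=0 idx=0 pred=N actual=N -> ctr[0]=0
Ev 8: PC=0 idx=0 pred=N actual=N -> ctr[0]=0
Ev 9: PC=5 idx=2 pred=N actual=T -> ctr[2]=1
Ev 10: PC=5 idx=2 pred=N actual=N -> ctr[2]=0
Ev 11: PC=0 idx=0 pred=N actual=T -> ctr[0]=1
Ev 12: PC=0 idx=0 pred=N actual=T -> ctr[0]=2
Ev 13: PC=5 idx=2 pred=N actual=T -> ctr[2]=1
Ev 14: PC=7 idx=1 pred=T actual=N -> ctr[1]=1

Answer: N N N T N T N N N N N N N T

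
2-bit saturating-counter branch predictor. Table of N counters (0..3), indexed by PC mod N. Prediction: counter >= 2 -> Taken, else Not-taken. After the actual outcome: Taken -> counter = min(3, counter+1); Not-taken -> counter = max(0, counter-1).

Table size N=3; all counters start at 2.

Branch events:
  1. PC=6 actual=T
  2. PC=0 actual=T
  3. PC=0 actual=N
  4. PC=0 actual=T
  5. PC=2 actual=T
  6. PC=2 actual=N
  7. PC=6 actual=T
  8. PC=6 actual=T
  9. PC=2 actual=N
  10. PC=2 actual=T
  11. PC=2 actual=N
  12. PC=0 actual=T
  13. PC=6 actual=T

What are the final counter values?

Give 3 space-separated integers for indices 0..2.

Answer: 3 2 1

Derivation:
Ev 1: PC=6 idx=0 pred=T actual=T -> ctr[0]=3
Ev 2: PC=0 idx=0 pred=T actual=T -> ctr[0]=3
Ev 3: PC=0 idx=0 pred=T actual=N -> ctr[0]=2
Ev 4: PC=0 idx=0 pred=T actual=T -> ctr[0]=3
Ev 5: PC=2 idx=2 pred=T actual=T -> ctr[2]=3
Ev 6: PC=2 idx=2 pred=T actual=N -> ctr[2]=2
Ev 7: PC=6 idx=0 pred=T actual=T -> ctr[0]=3
Ev 8: PC=6 idx=0 pred=T actual=T -> ctr[0]=3
Ev 9: PC=2 idx=2 pred=T actual=N -> ctr[2]=1
Ev 10: PC=2 idx=2 pred=N actual=T -> ctr[2]=2
Ev 11: PC=2 idx=2 pred=T actual=N -> ctr[2]=1
Ev 12: PC=0 idx=0 pred=T actual=T -> ctr[0]=3
Ev 13: PC=6 idx=0 pred=T actual=T -> ctr[0]=3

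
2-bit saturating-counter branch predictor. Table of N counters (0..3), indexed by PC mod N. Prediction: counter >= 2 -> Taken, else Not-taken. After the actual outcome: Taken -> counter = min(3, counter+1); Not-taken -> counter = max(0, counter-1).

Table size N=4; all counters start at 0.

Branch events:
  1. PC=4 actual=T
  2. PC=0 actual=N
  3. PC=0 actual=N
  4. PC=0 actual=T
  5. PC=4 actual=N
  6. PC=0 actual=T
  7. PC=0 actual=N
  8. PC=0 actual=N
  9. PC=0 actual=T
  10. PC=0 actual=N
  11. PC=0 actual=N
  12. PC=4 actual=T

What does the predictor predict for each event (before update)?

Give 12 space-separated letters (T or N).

Ev 1: PC=4 idx=0 pred=N actual=T -> ctr[0]=1
Ev 2: PC=0 idx=0 pred=N actual=N -> ctr[0]=0
Ev 3: PC=0 idx=0 pred=N actual=N -> ctr[0]=0
Ev 4: PC=0 idx=0 pred=N actual=T -> ctr[0]=1
Ev 5: PC=4 idx=0 pred=N actual=N -> ctr[0]=0
Ev 6: PC=0 idx=0 pred=N actual=T -> ctr[0]=1
Ev 7: PC=0 idx=0 pred=N actual=N -> ctr[0]=0
Ev 8: PC=0 idx=0 pred=N actual=N -> ctr[0]=0
Ev 9: PC=0 idx=0 pred=N actual=T -> ctr[0]=1
Ev 10: PC=0 idx=0 pred=N actual=N -> ctr[0]=0
Ev 11: PC=0 idx=0 pred=N actual=N -> ctr[0]=0
Ev 12: PC=4 idx=0 pred=N actual=T -> ctr[0]=1

Answer: N N N N N N N N N N N N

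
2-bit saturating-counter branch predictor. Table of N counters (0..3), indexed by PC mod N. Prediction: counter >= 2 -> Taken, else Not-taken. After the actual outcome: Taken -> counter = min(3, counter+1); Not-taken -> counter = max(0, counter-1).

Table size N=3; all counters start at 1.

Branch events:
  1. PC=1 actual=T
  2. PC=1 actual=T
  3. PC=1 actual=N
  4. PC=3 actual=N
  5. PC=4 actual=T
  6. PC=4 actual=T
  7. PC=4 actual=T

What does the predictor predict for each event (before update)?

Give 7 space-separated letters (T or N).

Answer: N T T N T T T

Derivation:
Ev 1: PC=1 idx=1 pred=N actual=T -> ctr[1]=2
Ev 2: PC=1 idx=1 pred=T actual=T -> ctr[1]=3
Ev 3: PC=1 idx=1 pred=T actual=N -> ctr[1]=2
Ev 4: PC=3 idx=0 pred=N actual=N -> ctr[0]=0
Ev 5: PC=4 idx=1 pred=T actual=T -> ctr[1]=3
Ev 6: PC=4 idx=1 pred=T actual=T -> ctr[1]=3
Ev 7: PC=4 idx=1 pred=T actual=T -> ctr[1]=3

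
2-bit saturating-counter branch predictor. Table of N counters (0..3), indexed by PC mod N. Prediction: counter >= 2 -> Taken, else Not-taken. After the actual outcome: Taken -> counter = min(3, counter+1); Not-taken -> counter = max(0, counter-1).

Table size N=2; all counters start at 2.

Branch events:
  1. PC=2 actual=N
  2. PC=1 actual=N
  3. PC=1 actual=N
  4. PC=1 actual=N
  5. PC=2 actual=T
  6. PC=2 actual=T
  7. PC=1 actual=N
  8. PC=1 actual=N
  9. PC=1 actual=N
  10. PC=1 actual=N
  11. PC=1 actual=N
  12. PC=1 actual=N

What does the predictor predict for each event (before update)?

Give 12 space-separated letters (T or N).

Answer: T T N N N T N N N N N N

Derivation:
Ev 1: PC=2 idx=0 pred=T actual=N -> ctr[0]=1
Ev 2: PC=1 idx=1 pred=T actual=N -> ctr[1]=1
Ev 3: PC=1 idx=1 pred=N actual=N -> ctr[1]=0
Ev 4: PC=1 idx=1 pred=N actual=N -> ctr[1]=0
Ev 5: PC=2 idx=0 pred=N actual=T -> ctr[0]=2
Ev 6: PC=2 idx=0 pred=T actual=T -> ctr[0]=3
Ev 7: PC=1 idx=1 pred=N actual=N -> ctr[1]=0
Ev 8: PC=1 idx=1 pred=N actual=N -> ctr[1]=0
Ev 9: PC=1 idx=1 pred=N actual=N -> ctr[1]=0
Ev 10: PC=1 idx=1 pred=N actual=N -> ctr[1]=0
Ev 11: PC=1 idx=1 pred=N actual=N -> ctr[1]=0
Ev 12: PC=1 idx=1 pred=N actual=N -> ctr[1]=0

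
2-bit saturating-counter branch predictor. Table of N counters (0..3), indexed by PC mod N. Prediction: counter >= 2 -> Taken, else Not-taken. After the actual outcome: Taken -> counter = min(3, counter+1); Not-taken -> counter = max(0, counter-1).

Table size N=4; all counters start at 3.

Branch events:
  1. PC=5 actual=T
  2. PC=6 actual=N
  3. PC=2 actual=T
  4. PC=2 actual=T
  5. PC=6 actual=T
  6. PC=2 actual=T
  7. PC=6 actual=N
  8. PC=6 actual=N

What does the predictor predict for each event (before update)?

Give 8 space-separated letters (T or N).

Ev 1: PC=5 idx=1 pred=T actual=T -> ctr[1]=3
Ev 2: PC=6 idx=2 pred=T actual=N -> ctr[2]=2
Ev 3: PC=2 idx=2 pred=T actual=T -> ctr[2]=3
Ev 4: PC=2 idx=2 pred=T actual=T -> ctr[2]=3
Ev 5: PC=6 idx=2 pred=T actual=T -> ctr[2]=3
Ev 6: PC=2 idx=2 pred=T actual=T -> ctr[2]=3
Ev 7: PC=6 idx=2 pred=T actual=N -> ctr[2]=2
Ev 8: PC=6 idx=2 pred=T actual=N -> ctr[2]=1

Answer: T T T T T T T T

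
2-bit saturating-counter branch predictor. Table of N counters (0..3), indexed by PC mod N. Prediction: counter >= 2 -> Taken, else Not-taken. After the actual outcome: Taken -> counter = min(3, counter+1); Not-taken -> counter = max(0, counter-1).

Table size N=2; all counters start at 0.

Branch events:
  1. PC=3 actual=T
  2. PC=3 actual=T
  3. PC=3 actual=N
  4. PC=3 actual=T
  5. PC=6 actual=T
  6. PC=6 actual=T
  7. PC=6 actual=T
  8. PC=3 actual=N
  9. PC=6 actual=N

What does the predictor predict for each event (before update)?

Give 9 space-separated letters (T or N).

Answer: N N T N N N T T T

Derivation:
Ev 1: PC=3 idx=1 pred=N actual=T -> ctr[1]=1
Ev 2: PC=3 idx=1 pred=N actual=T -> ctr[1]=2
Ev 3: PC=3 idx=1 pred=T actual=N -> ctr[1]=1
Ev 4: PC=3 idx=1 pred=N actual=T -> ctr[1]=2
Ev 5: PC=6 idx=0 pred=N actual=T -> ctr[0]=1
Ev 6: PC=6 idx=0 pred=N actual=T -> ctr[0]=2
Ev 7: PC=6 idx=0 pred=T actual=T -> ctr[0]=3
Ev 8: PC=3 idx=1 pred=T actual=N -> ctr[1]=1
Ev 9: PC=6 idx=0 pred=T actual=N -> ctr[0]=2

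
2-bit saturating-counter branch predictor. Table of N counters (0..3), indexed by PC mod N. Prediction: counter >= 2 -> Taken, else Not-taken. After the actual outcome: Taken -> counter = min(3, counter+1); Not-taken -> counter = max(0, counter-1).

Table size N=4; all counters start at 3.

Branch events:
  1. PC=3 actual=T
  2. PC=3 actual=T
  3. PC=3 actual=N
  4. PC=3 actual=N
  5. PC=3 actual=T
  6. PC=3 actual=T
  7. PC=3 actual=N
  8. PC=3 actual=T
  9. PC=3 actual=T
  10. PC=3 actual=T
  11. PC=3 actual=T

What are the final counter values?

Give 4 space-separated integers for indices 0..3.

Answer: 3 3 3 3

Derivation:
Ev 1: PC=3 idx=3 pred=T actual=T -> ctr[3]=3
Ev 2: PC=3 idx=3 pred=T actual=T -> ctr[3]=3
Ev 3: PC=3 idx=3 pred=T actual=N -> ctr[3]=2
Ev 4: PC=3 idx=3 pred=T actual=N -> ctr[3]=1
Ev 5: PC=3 idx=3 pred=N actual=T -> ctr[3]=2
Ev 6: PC=3 idx=3 pred=T actual=T -> ctr[3]=3
Ev 7: PC=3 idx=3 pred=T actual=N -> ctr[3]=2
Ev 8: PC=3 idx=3 pred=T actual=T -> ctr[3]=3
Ev 9: PC=3 idx=3 pred=T actual=T -> ctr[3]=3
Ev 10: PC=3 idx=3 pred=T actual=T -> ctr[3]=3
Ev 11: PC=3 idx=3 pred=T actual=T -> ctr[3]=3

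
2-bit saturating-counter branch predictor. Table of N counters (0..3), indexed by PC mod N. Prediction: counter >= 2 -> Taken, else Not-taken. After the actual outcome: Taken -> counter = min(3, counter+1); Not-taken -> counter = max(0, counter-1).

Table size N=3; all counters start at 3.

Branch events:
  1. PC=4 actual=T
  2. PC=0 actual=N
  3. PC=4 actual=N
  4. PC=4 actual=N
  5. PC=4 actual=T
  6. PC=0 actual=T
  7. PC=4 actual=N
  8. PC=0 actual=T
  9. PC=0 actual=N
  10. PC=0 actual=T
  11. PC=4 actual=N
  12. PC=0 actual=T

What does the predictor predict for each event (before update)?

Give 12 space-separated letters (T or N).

Ev 1: PC=4 idx=1 pred=T actual=T -> ctr[1]=3
Ev 2: PC=0 idx=0 pred=T actual=N -> ctr[0]=2
Ev 3: PC=4 idx=1 pred=T actual=N -> ctr[1]=2
Ev 4: PC=4 idx=1 pred=T actual=N -> ctr[1]=1
Ev 5: PC=4 idx=1 pred=N actual=T -> ctr[1]=2
Ev 6: PC=0 idx=0 pred=T actual=T -> ctr[0]=3
Ev 7: PC=4 idx=1 pred=T actual=N -> ctr[1]=1
Ev 8: PC=0 idx=0 pred=T actual=T -> ctr[0]=3
Ev 9: PC=0 idx=0 pred=T actual=N -> ctr[0]=2
Ev 10: PC=0 idx=0 pred=T actual=T -> ctr[0]=3
Ev 11: PC=4 idx=1 pred=N actual=N -> ctr[1]=0
Ev 12: PC=0 idx=0 pred=T actual=T -> ctr[0]=3

Answer: T T T T N T T T T T N T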